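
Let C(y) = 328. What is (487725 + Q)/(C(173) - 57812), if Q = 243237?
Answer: -365481/28742 ≈ -12.716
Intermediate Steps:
(487725 + Q)/(C(173) - 57812) = (487725 + 243237)/(328 - 57812) = 730962/(-57484) = 730962*(-1/57484) = -365481/28742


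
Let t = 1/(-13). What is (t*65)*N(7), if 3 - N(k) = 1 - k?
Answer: -45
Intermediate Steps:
N(k) = 2 + k (N(k) = 3 - (1 - k) = 3 + (-1 + k) = 2 + k)
t = -1/13 ≈ -0.076923
(t*65)*N(7) = (-1/13*65)*(2 + 7) = -5*9 = -45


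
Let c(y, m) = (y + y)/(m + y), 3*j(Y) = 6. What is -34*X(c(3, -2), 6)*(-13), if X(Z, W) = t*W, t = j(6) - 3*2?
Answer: -10608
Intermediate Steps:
j(Y) = 2 (j(Y) = (⅓)*6 = 2)
t = -4 (t = 2 - 3*2 = 2 - 1*6 = 2 - 6 = -4)
c(y, m) = 2*y/(m + y) (c(y, m) = (2*y)/(m + y) = 2*y/(m + y))
X(Z, W) = -4*W
-34*X(c(3, -2), 6)*(-13) = -(-136)*6*(-13) = -34*(-24)*(-13) = 816*(-13) = -10608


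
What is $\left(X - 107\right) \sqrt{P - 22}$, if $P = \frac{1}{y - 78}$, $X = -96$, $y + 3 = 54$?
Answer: $- \frac{203 i \sqrt{1785}}{9} \approx - 952.96 i$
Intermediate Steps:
$y = 51$ ($y = -3 + 54 = 51$)
$P = - \frac{1}{27}$ ($P = \frac{1}{51 - 78} = \frac{1}{-27} = - \frac{1}{27} \approx -0.037037$)
$\left(X - 107\right) \sqrt{P - 22} = \left(-96 - 107\right) \sqrt{- \frac{1}{27} - 22} = - 203 \sqrt{- \frac{1}{27} - 22} = - 203 \sqrt{- \frac{595}{27}} = - 203 \frac{i \sqrt{1785}}{9} = - \frac{203 i \sqrt{1785}}{9}$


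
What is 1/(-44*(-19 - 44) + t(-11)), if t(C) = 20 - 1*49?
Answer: 1/2743 ≈ 0.00036456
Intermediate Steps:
t(C) = -29 (t(C) = 20 - 49 = -29)
1/(-44*(-19 - 44) + t(-11)) = 1/(-44*(-19 - 44) - 29) = 1/(-44*(-63) - 29) = 1/(2772 - 29) = 1/2743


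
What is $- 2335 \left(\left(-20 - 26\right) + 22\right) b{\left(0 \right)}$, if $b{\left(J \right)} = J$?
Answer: $0$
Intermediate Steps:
$- 2335 \left(\left(-20 - 26\right) + 22\right) b{\left(0 \right)} = - 2335 \left(\left(-20 - 26\right) + 22\right) 0 = - 2335 \left(-46 + 22\right) 0 = - 2335 \left(\left(-24\right) 0\right) = \left(-2335\right) 0 = 0$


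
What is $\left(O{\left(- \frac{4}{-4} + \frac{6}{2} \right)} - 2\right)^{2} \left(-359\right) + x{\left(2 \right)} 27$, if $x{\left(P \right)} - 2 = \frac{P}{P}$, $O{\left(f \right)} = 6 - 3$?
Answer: $-278$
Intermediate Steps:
$O{\left(f \right)} = 3$ ($O{\left(f \right)} = 6 - 3 = 3$)
$x{\left(P \right)} = 3$ ($x{\left(P \right)} = 2 + \frac{P}{P} = 2 + 1 = 3$)
$\left(O{\left(- \frac{4}{-4} + \frac{6}{2} \right)} - 2\right)^{2} \left(-359\right) + x{\left(2 \right)} 27 = \left(3 - 2\right)^{2} \left(-359\right) + 3 \cdot 27 = 1^{2} \left(-359\right) + 81 = 1 \left(-359\right) + 81 = -359 + 81 = -278$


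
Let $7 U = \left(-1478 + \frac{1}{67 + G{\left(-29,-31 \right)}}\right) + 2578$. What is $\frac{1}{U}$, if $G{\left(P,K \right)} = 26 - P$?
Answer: $\frac{854}{134201} \approx 0.0063636$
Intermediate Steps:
$U = \frac{134201}{854}$ ($U = \frac{\left(-1478 + \frac{1}{67 + \left(26 - -29\right)}\right) + 2578}{7} = \frac{\left(-1478 + \frac{1}{67 + \left(26 + 29\right)}\right) + 2578}{7} = \frac{\left(-1478 + \frac{1}{67 + 55}\right) + 2578}{7} = \frac{\left(-1478 + \frac{1}{122}\right) + 2578}{7} = \frac{- \frac{180315}{122} + 2578}{7} = \frac{1}{7} \cdot \frac{134201}{122} = \frac{134201}{854} \approx 157.14$)
$\frac{1}{U} = \frac{1}{\frac{134201}{854}} = \frac{854}{134201}$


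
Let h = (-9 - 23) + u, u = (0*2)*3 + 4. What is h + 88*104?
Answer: 9124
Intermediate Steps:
u = 4 (u = 0*3 + 4 = 0 + 4 = 4)
h = -28 (h = (-9 - 23) + 4 = -32 + 4 = -28)
h + 88*104 = -28 + 88*104 = -28 + 9152 = 9124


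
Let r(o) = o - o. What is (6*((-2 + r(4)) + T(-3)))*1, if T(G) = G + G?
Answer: -48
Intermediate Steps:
r(o) = 0
T(G) = 2*G
(6*((-2 + r(4)) + T(-3)))*1 = (6*((-2 + 0) + 2*(-3)))*1 = (6*(-2 - 6))*1 = (6*(-8))*1 = -48*1 = -48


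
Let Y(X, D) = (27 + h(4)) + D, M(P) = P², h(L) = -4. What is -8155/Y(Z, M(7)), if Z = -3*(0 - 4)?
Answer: -8155/72 ≈ -113.26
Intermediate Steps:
Z = 12 (Z = -3*(-4) = 12)
Y(X, D) = 23 + D (Y(X, D) = (27 - 4) + D = 23 + D)
-8155/Y(Z, M(7)) = -8155/(23 + 7²) = -8155/(23 + 49) = -8155/72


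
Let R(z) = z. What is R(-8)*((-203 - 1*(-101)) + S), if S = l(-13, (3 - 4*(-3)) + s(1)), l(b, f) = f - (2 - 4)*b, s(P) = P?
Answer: 896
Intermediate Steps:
l(b, f) = f + 2*b (l(b, f) = f - (-2)*b = f + 2*b)
S = -10 (S = ((3 - 4*(-3)) + 1) + 2*(-13) = ((3 + 12) + 1) - 26 = (15 + 1) - 26 = 16 - 26 = -10)
R(-8)*((-203 - 1*(-101)) + S) = -8*((-203 - 1*(-101)) - 10) = -8*((-203 + 101) - 10) = -8*(-102 - 10) = -8*(-112) = 896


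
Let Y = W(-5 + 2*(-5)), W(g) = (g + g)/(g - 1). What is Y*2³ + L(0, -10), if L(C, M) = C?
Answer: 15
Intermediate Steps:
W(g) = 2*g/(-1 + g) (W(g) = (2*g)/(-1 + g) = 2*g/(-1 + g))
Y = 15/8 (Y = 2*(-5 + 2*(-5))/(-1 + (-5 + 2*(-5))) = 2*(-5 - 10)/(-1 + (-5 - 10)) = 2*(-15)/(-1 - 15) = 2*(-15)/(-16) = 2*(-15)*(-1/16) = 15/8 ≈ 1.8750)
Y*2³ + L(0, -10) = (15/8)*2³ + 0 = (15/8)*8 + 0 = 15 + 0 = 15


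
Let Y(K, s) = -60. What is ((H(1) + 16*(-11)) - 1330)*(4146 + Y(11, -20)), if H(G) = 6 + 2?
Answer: -6120828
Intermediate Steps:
H(G) = 8
((H(1) + 16*(-11)) - 1330)*(4146 + Y(11, -20)) = ((8 + 16*(-11)) - 1330)*(4146 - 60) = ((8 - 176) - 1330)*4086 = (-168 - 1330)*4086 = -1498*4086 = -6120828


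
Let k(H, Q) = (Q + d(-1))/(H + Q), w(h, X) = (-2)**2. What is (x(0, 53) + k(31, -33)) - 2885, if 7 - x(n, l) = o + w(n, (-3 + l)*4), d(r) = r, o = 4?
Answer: -2869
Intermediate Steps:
w(h, X) = 4
x(n, l) = -1 (x(n, l) = 7 - (4 + 4) = 7 - 1*8 = 7 - 8 = -1)
k(H, Q) = (-1 + Q)/(H + Q) (k(H, Q) = (Q - 1)/(H + Q) = (-1 + Q)/(H + Q))
(x(0, 53) + k(31, -33)) - 2885 = (-1 + (-1 - 33)/(31 - 33)) - 2885 = (-1 - 34/(-2)) - 2885 = (-1 - 1/2*(-34)) - 2885 = (-1 + 17) - 2885 = 16 - 2885 = -2869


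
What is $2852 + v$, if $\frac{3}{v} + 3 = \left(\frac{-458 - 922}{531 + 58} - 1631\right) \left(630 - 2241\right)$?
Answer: $\frac{1473384138197}{516614354} \approx 2852.0$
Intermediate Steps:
$v = \frac{589}{516614354}$ ($v = \frac{3}{-3 + \left(\frac{-458 - 922}{531 + 58} - 1631\right) \left(630 - 2241\right)} = \frac{3}{-3 + \left(- \frac{1380}{589} - 1631\right) \left(-1611\right)} = \frac{3}{-3 - - \frac{1549844829}{589}} = \frac{3}{-3 + \frac{1549844829}{589}} = \frac{3}{\frac{1549843062}{589}} = 3 \cdot \frac{589}{1549843062} = \frac{589}{516614354} \approx 1.1401 \cdot 10^{-6}$)
$2852 + v = 2852 + \frac{589}{516614354} = \frac{1473384138197}{516614354}$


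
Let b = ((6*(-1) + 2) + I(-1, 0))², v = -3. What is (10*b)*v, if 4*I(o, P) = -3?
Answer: -5415/8 ≈ -676.88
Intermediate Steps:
I(o, P) = -¾ (I(o, P) = (¼)*(-3) = -¾)
b = 361/16 (b = ((6*(-1) + 2) - ¾)² = ((-6 + 2) - ¾)² = (-4 - ¾)² = (-19/4)² = 361/16 ≈ 22.563)
(10*b)*v = (10*(361/16))*(-3) = (1805/8)*(-3) = -5415/8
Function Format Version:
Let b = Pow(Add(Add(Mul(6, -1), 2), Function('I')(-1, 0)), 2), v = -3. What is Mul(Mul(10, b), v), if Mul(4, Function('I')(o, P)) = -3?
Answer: Rational(-5415, 8) ≈ -676.88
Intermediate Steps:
Function('I')(o, P) = Rational(-3, 4) (Function('I')(o, P) = Mul(Rational(1, 4), -3) = Rational(-3, 4))
b = Rational(361, 16) (b = Pow(Add(Add(Mul(6, -1), 2), Rational(-3, 4)), 2) = Pow(Add(Add(-6, 2), Rational(-3, 4)), 2) = Pow(Add(-4, Rational(-3, 4)), 2) = Pow(Rational(-19, 4), 2) = Rational(361, 16) ≈ 22.563)
Mul(Mul(10, b), v) = Mul(Mul(10, Rational(361, 16)), -3) = Mul(Rational(1805, 8), -3) = Rational(-5415, 8)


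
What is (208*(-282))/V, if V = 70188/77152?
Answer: -377118976/5849 ≈ -64476.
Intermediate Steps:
V = 17547/19288 (V = 70188*(1/77152) = 17547/19288 ≈ 0.90974)
(208*(-282))/V = (208*(-282))/(17547/19288) = -58656*19288/17547 = -377118976/5849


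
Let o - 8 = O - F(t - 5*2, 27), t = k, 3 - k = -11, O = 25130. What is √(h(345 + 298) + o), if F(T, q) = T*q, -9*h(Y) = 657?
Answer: 3*√2773 ≈ 157.98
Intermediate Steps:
k = 14 (k = 3 - 1*(-11) = 3 + 11 = 14)
h(Y) = -73 (h(Y) = -⅑*657 = -73)
t = 14
o = 25030 (o = 8 + (25130 - (14 - 5*2)*27) = 8 + (25130 - (14 - 10)*27) = 8 + (25130 - 4*27) = 8 + (25130 - 1*108) = 8 + (25130 - 108) = 8 + 25022 = 25030)
√(h(345 + 298) + o) = √(-73 + 25030) = √24957 = 3*√2773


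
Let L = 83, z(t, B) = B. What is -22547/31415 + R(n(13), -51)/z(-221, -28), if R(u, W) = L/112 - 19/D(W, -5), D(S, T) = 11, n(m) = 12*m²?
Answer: -739612087/1083691840 ≈ -0.68249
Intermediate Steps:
R(u, W) = -1215/1232 (R(u, W) = 83/112 - 19/11 = -1215/1232)
-22547/31415 + R(n(13), -51)/z(-221, -28) = -22547/31415 - 1215/1232/(-28) = -22547*1/31415 - 1215/1232*(-1/28) = -22547/31415 + 1215/34496 = -739612087/1083691840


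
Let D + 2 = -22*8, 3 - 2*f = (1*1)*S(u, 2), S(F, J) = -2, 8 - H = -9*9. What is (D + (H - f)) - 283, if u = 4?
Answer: -749/2 ≈ -374.50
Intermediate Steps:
H = 89 (H = 8 - (-9)*9 = 8 - 1*(-81) = 8 + 81 = 89)
f = 5/2 (f = 3/2 - 1*1*(-2)/2 = 3/2 - (-2)/2 = 3/2 - ½*(-2) = 3/2 + 1 = 5/2 ≈ 2.5000)
D = -178 (D = -2 - 22*8 = -2 - 176 = -178)
(D + (H - f)) - 283 = (-178 + (89 - 1*5/2)) - 283 = (-178 + (89 - 5/2)) - 283 = (-178 + 173/2) - 283 = -183/2 - 283 = -749/2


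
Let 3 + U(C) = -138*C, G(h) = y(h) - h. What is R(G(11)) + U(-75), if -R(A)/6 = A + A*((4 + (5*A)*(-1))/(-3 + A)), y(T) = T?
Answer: 10347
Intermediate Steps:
G(h) = 0 (G(h) = h - h = 0)
R(A) = -6*A - 6*A*(4 - 5*A)/(-3 + A) (R(A) = -6*(A + A*((4 + (5*A)*(-1))/(-3 + A))) = -6*(A + A*((4 - 5*A)/(-3 + A))) = -6*(A + A*(4 - 5*A)/(-3 + A)) = -6*A - 6*A*(4 - 5*A)/(-3 + A))
U(C) = -3 - 138*C
R(G(11)) + U(-75) = 6*0*(-1 + 4*0)/(-3 + 0) + (-3 - 138*(-75)) = 6*0*(-1 + 0)/(-3) + (-3 + 10350) = 6*0*(-⅓)*(-1) + 10347 = 0 + 10347 = 10347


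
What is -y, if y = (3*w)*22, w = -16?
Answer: 1056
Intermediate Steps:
y = -1056 (y = (3*(-16))*22 = -48*22 = -1056)
-y = -1*(-1056) = 1056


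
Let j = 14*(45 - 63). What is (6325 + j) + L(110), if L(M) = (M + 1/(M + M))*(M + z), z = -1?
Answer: 3973969/220 ≈ 18064.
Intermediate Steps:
L(M) = (-1 + M)*(M + 1/(2*M)) (L(M) = (M + 1/(M + M))*(M - 1) = (M + 1/(2*M))*(-1 + M) = (-1 + M)*(M + 1/(2*M)))
j = -252 (j = 14*(-18) = -252)
(6325 + j) + L(110) = (6325 - 252) + (½ + 110² - 1*110 - ½/110) = 6073 + (½ + 12100 - 110 - ½*1/110) = 6073 + (½ + 12100 - 110 - 1/220) = 6073 + 2637909/220 = 3973969/220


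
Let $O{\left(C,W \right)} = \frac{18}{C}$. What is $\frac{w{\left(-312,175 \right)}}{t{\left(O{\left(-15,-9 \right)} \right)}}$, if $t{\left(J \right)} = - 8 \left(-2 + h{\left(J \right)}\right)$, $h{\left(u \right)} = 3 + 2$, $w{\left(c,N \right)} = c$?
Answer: $13$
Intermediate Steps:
$h{\left(u \right)} = 5$
$t{\left(J \right)} = -24$ ($t{\left(J \right)} = - 8 \left(-2 + 5\right) = \left(-8\right) 3 = -24$)
$\frac{w{\left(-312,175 \right)}}{t{\left(O{\left(-15,-9 \right)} \right)}} = - \frac{312}{-24} = \left(-312\right) \left(- \frac{1}{24}\right) = 13$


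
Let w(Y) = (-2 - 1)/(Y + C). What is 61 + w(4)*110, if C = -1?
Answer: -49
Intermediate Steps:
w(Y) = -3/(-1 + Y) (w(Y) = (-2 - 1)/(Y - 1) = -3/(-1 + Y))
61 + w(4)*110 = 61 - 3/(-1 + 4)*110 = 61 - 3/3*110 = 61 - 3*1/3*110 = 61 - 1*110 = 61 - 110 = -49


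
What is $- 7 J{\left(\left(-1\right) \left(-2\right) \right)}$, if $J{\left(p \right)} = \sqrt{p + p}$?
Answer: $-14$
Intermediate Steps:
$J{\left(p \right)} = \sqrt{2} \sqrt{p}$ ($J{\left(p \right)} = \sqrt{2 p} = \sqrt{2} \sqrt{p}$)
$- 7 J{\left(\left(-1\right) \left(-2\right) \right)} = - 7 \sqrt{2} \sqrt{\left(-1\right) \left(-2\right)} = - 7 \sqrt{2} \sqrt{2} = \left(-7\right) 2 = -14$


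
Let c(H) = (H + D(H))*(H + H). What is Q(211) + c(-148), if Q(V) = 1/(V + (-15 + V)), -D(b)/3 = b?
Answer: -35659711/407 ≈ -87616.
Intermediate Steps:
D(b) = -3*b
c(H) = -4*H**2 (c(H) = (H - 3*H)*(H + H) = (-2*H)*(2*H) = -4*H**2)
Q(V) = 1/(-15 + 2*V)
Q(211) + c(-148) = 1/(-15 + 2*211) - 4*(-148)**2 = 1/(-15 + 422) - 4*21904 = 1/407 - 87616 = -35659711/407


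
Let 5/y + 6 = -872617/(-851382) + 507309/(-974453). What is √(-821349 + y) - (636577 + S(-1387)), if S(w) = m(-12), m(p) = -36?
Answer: -636541 + 9*I*√210792312016841058950322966891/4559379961813 ≈ -6.3654e+5 + 906.28*I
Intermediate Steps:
y = -4148158720230/4559379961813 (y = 5/(-6 + (-872617/(-851382) + 507309/(-974453))) = 5/(-6 + (-872617*(-1/851382) + 507309*(-1/974453))) = 5/(-6 + (872617/851382 - 507309/974453)) = 5/(-6 + 418410502463/829631744046) = 5/(-4559379961813/829631744046) = 5*(-829631744046/4559379961813) = -4148158720230/4559379961813 ≈ -0.90981)
S(w) = -36
√(-821349 + y) - (636577 + S(-1387)) = √(-821349 - 4148158720230/4559379961813) - (636577 - 36) = √(-3744846320413865967/4559379961813) - 1*636541 = 9*I*√210792312016841058950322966891/4559379961813 - 636541 = -636541 + 9*I*√210792312016841058950322966891/4559379961813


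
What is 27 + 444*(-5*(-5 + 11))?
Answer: -13293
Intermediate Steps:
27 + 444*(-5*(-5 + 11)) = 27 + 444*(-5*6) = 27 + 444*(-30) = 27 - 13320 = -13293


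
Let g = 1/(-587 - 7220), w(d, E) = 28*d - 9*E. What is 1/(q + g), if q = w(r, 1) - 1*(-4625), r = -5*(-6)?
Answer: 7807/42594991 ≈ 0.00018328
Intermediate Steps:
r = 30
w(d, E) = -9*E + 28*d
g = -1/7807 (g = 1/(-7807) = -1/7807 ≈ -0.00012809)
q = 5456 (q = (-9*1 + 28*30) - 1*(-4625) = (-9 + 840) + 4625 = 831 + 4625 = 5456)
1/(q + g) = 1/(5456 - 1/7807) = 1/(42594991/7807) = 7807/42594991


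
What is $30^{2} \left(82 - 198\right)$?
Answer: $-104400$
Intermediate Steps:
$30^{2} \left(82 - 198\right) = 900 \left(-116\right) = -104400$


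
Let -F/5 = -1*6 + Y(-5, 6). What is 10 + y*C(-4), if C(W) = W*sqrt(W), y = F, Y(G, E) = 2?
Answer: 10 - 160*I ≈ 10.0 - 160.0*I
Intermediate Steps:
F = 20 (F = -5*(-1*6 + 2) = -5*(-6 + 2) = -5*(-4) = 20)
y = 20
C(W) = W**(3/2)
10 + y*C(-4) = 10 + 20*(-4)**(3/2) = 10 + 20*(-8*I) = 10 - 160*I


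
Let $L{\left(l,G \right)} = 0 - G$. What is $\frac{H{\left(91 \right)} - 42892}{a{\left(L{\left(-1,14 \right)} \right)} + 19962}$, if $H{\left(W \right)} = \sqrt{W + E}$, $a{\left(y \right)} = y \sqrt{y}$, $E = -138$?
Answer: $- \frac{214052526}{99621047} - \frac{7 \sqrt{658}}{199242094} - \frac{150122 i \sqrt{14}}{99621047} + \frac{9981 i \sqrt{47}}{199242094} \approx -2.1487 - 0.005295 i$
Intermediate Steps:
$L{\left(l,G \right)} = - G$
$a{\left(y \right)} = y^{\frac{3}{2}}$
$H{\left(W \right)} = \sqrt{-138 + W}$ ($H{\left(W \right)} = \sqrt{W - 138} = \sqrt{-138 + W}$)
$\frac{H{\left(91 \right)} - 42892}{a{\left(L{\left(-1,14 \right)} \right)} + 19962} = \frac{\sqrt{-138 + 91} - 42892}{\left(\left(-1\right) 14\right)^{\frac{3}{2}} + 19962} = \frac{\sqrt{-47} - 42892}{\left(-14\right)^{\frac{3}{2}} + 19962} = \frac{i \sqrt{47} - 42892}{- 14 i \sqrt{14} + 19962} = \frac{-42892 + i \sqrt{47}}{19962 - 14 i \sqrt{14}}$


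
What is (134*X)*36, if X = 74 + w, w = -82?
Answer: -38592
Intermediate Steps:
X = -8 (X = 74 - 82 = -8)
(134*X)*36 = (134*(-8))*36 = -1072*36 = -38592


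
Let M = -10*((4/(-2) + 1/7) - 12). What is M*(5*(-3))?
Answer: -14550/7 ≈ -2078.6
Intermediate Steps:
M = 970/7 (M = -10*((4*(-½) + 1*(⅐)) - 12) = -10*((-2 + ⅐) - 12) = -10*(-13/7 - 12) = -10*(-97/7) = 970/7 ≈ 138.57)
M*(5*(-3)) = 970*(5*(-3))/7 = (970/7)*(-15) = -14550/7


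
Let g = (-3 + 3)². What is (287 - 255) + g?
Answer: 32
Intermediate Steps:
g = 0 (g = 0² = 0)
(287 - 255) + g = (287 - 255) + 0 = 32 + 0 = 32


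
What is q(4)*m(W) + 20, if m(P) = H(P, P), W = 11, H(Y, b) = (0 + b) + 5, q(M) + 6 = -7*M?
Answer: -524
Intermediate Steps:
q(M) = -6 - 7*M
H(Y, b) = 5 + b (H(Y, b) = b + 5 = 5 + b)
m(P) = 5 + P
q(4)*m(W) + 20 = (-6 - 7*4)*(5 + 11) + 20 = (-6 - 28)*16 + 20 = -34*16 + 20 = -544 + 20 = -524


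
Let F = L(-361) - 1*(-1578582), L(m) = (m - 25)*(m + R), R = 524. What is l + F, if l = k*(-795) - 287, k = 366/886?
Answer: 671166526/443 ≈ 1.5150e+6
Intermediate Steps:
L(m) = (-25 + m)*(524 + m) (L(m) = (m - 25)*(m + 524) = (-25 + m)*(524 + m))
k = 183/443 (k = 366*(1/886) = 183/443 ≈ 0.41309)
F = 1515664 (F = (-13100 + (-361)² + 499*(-361)) - 1*(-1578582) = (-13100 + 130321 - 180139) + 1578582 = -62918 + 1578582 = 1515664)
l = -272626/443 (l = (183/443)*(-795) - 287 = -145485/443 - 287 = -272626/443 ≈ -615.41)
l + F = -272626/443 + 1515664 = 671166526/443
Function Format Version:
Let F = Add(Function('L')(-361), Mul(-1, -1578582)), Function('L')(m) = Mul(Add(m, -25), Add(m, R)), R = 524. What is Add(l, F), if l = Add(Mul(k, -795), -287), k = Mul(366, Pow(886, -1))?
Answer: Rational(671166526, 443) ≈ 1.5150e+6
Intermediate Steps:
Function('L')(m) = Mul(Add(-25, m), Add(524, m)) (Function('L')(m) = Mul(Add(m, -25), Add(m, 524)) = Mul(Add(-25, m), Add(524, m)))
k = Rational(183, 443) (k = Mul(366, Rational(1, 886)) = Rational(183, 443) ≈ 0.41309)
F = 1515664 (F = Add(Add(-13100, Pow(-361, 2), Mul(499, -361)), Mul(-1, -1578582)) = Add(Add(-13100, 130321, -180139), 1578582) = Add(-62918, 1578582) = 1515664)
l = Rational(-272626, 443) (l = Add(Mul(Rational(183, 443), -795), -287) = Add(Rational(-145485, 443), -287) = Rational(-272626, 443) ≈ -615.41)
Add(l, F) = Add(Rational(-272626, 443), 1515664) = Rational(671166526, 443)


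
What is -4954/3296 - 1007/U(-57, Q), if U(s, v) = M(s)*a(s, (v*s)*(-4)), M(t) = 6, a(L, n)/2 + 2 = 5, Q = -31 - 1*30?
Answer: -437177/14832 ≈ -29.475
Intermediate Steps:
Q = -61 (Q = -31 - 30 = -61)
a(L, n) = 6 (a(L, n) = -4 + 2*5 = -4 + 10 = 6)
U(s, v) = 36 (U(s, v) = 6*6 = 36)
-4954/3296 - 1007/U(-57, Q) = -4954/3296 - 1007/36 = -4954*1/3296 - 1007*1/36 = -2477/1648 - 1007/36 = -437177/14832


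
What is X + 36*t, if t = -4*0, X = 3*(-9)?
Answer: -27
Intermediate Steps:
X = -27
t = 0
X + 36*t = -27 + 36*0 = -27 + 0 = -27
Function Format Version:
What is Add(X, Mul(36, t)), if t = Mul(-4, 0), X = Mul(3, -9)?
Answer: -27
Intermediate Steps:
X = -27
t = 0
Add(X, Mul(36, t)) = Add(-27, Mul(36, 0)) = Add(-27, 0) = -27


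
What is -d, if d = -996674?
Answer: 996674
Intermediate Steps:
-d = -1*(-996674) = 996674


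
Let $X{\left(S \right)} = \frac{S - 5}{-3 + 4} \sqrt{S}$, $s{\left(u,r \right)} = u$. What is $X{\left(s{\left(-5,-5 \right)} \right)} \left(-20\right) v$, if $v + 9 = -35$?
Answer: $- 8800 i \sqrt{5} \approx - 19677.0 i$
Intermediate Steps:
$X{\left(S \right)} = \sqrt{S} \left(-5 + S\right)$ ($X{\left(S \right)} = \frac{-5 + S}{1} \sqrt{S} = \left(-5 + S\right) 1 \sqrt{S} = \left(-5 + S\right) \sqrt{S} = \sqrt{S} \left(-5 + S\right)$)
$v = -44$ ($v = -9 - 35 = -44$)
$X{\left(s{\left(-5,-5 \right)} \right)} \left(-20\right) v = \sqrt{-5} \left(-5 - 5\right) \left(-20\right) \left(-44\right) = i \sqrt{5} \left(-10\right) \left(-20\right) \left(-44\right) = - 10 i \sqrt{5} \left(-20\right) \left(-44\right) = 200 i \sqrt{5} \left(-44\right) = - 8800 i \sqrt{5}$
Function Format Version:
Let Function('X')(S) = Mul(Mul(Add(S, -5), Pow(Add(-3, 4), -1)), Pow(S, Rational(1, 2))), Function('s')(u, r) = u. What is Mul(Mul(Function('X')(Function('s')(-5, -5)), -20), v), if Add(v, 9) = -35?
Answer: Mul(-8800, I, Pow(5, Rational(1, 2))) ≈ Mul(-19677., I)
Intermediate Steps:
Function('X')(S) = Mul(Pow(S, Rational(1, 2)), Add(-5, S)) (Function('X')(S) = Mul(Mul(Add(-5, S), Pow(1, -1)), Pow(S, Rational(1, 2))) = Mul(Mul(Add(-5, S), 1), Pow(S, Rational(1, 2))) = Mul(Add(-5, S), Pow(S, Rational(1, 2))) = Mul(Pow(S, Rational(1, 2)), Add(-5, S)))
v = -44 (v = Add(-9, -35) = -44)
Mul(Mul(Function('X')(Function('s')(-5, -5)), -20), v) = Mul(Mul(Mul(Pow(-5, Rational(1, 2)), Add(-5, -5)), -20), -44) = Mul(Mul(Mul(Mul(I, Pow(5, Rational(1, 2))), -10), -20), -44) = Mul(Mul(Mul(-10, I, Pow(5, Rational(1, 2))), -20), -44) = Mul(Mul(200, I, Pow(5, Rational(1, 2))), -44) = Mul(-8800, I, Pow(5, Rational(1, 2)))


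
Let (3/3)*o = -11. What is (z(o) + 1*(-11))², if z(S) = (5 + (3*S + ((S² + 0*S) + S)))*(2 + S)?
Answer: 561001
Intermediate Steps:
o = -11
z(S) = (2 + S)*(5 + S² + 4*S) (z(S) = (5 + (3*S + ((S² + 0) + S)))*(2 + S) = (5 + (3*S + (S² + S)))*(2 + S) = (5 + (3*S + (S + S²)))*(2 + S) = (5 + (S² + 4*S))*(2 + S) = (5 + S² + 4*S)*(2 + S) = (2 + S)*(5 + S² + 4*S))
(z(o) + 1*(-11))² = ((10 + (-11)³ + 6*(-11)² + 13*(-11)) + 1*(-11))² = ((10 - 1331 + 6*121 - 143) - 11)² = ((10 - 1331 + 726 - 143) - 11)² = (-738 - 11)² = (-749)² = 561001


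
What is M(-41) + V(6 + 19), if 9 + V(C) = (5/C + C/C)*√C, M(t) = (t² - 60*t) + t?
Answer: 4097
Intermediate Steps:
M(t) = t² - 59*t
V(C) = -9 + √C*(1 + 5/C) (V(C) = -9 + (5/C + C/C)*√C = -9 + (5/C + 1)*√C = -9 + (1 + 5/C)*√C = -9 + √C*(1 + 5/C))
M(-41) + V(6 + 19) = -41*(-59 - 41) + (-9 + √(6 + 19) + 5/√(6 + 19)) = -41*(-100) + (-9 + √25 + 5/√25) = 4100 + (-9 + 5 + 5*(⅕)) = 4100 + (-9 + 5 + 1) = 4100 - 3 = 4097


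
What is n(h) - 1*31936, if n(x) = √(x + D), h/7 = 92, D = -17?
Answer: -31936 + √627 ≈ -31911.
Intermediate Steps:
h = 644 (h = 7*92 = 644)
n(x) = √(-17 + x) (n(x) = √(x - 17) = √(-17 + x))
n(h) - 1*31936 = √(-17 + 644) - 1*31936 = √627 - 31936 = -31936 + √627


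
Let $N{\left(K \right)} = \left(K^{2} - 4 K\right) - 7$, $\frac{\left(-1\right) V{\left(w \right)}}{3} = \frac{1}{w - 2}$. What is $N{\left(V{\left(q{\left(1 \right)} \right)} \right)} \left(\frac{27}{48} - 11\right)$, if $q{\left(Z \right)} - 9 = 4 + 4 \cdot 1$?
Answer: $\frac{12859}{200} \approx 64.295$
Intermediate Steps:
$q{\left(Z \right)} = 17$ ($q{\left(Z \right)} = 9 + \left(4 + 4 \cdot 1\right) = 9 + \left(4 + 4\right) = 9 + 8 = 17$)
$V{\left(w \right)} = - \frac{3}{-2 + w}$ ($V{\left(w \right)} = - \frac{3}{w - 2} = - \frac{3}{-2 + w}$)
$N{\left(K \right)} = -7 + K^{2} - 4 K$
$N{\left(V{\left(q{\left(1 \right)} \right)} \right)} \left(\frac{27}{48} - 11\right) = \left(-7 + \left(- \frac{3}{-2 + 17}\right)^{2} - 4 \left(- \frac{3}{-2 + 17}\right)\right) \left(\frac{27}{48} - 11\right) = \left(-7 + \left(- \frac{3}{15}\right)^{2} - 4 \left(- \frac{3}{15}\right)\right) \left(27 \cdot \frac{1}{48} - 11\right) = \left(-7 + \left(\left(-3\right) \frac{1}{15}\right)^{2} - 4 \left(\left(-3\right) \frac{1}{15}\right)\right) \left(\frac{9}{16} - 11\right) = \left(-7 + \left(- \frac{1}{5}\right)^{2} - - \frac{4}{5}\right) \left(- \frac{167}{16}\right) = \left(-7 + \frac{1}{25} + \frac{4}{5}\right) \left(- \frac{167}{16}\right) = \left(- \frac{154}{25}\right) \left(- \frac{167}{16}\right) = \frac{12859}{200}$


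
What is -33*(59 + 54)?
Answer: -3729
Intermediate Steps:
-33*(59 + 54) = -33*113 = -3729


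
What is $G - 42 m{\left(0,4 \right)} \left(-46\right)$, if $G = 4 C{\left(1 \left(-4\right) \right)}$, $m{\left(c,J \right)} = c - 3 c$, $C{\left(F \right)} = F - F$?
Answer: $0$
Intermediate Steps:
$C{\left(F \right)} = 0$
$m{\left(c,J \right)} = - 2 c$
$G = 0$ ($G = 4 \cdot 0 = 0$)
$G - 42 m{\left(0,4 \right)} \left(-46\right) = 0 - 42 \left(\left(-2\right) 0\right) \left(-46\right) = 0 \left(-42\right) 0 \left(-46\right) = 0 \cdot 0 \left(-46\right) = 0 \cdot 0 = 0$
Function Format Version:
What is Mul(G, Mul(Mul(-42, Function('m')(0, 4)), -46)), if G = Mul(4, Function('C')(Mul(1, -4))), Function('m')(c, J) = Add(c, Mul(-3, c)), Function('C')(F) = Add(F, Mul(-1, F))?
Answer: 0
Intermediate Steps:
Function('C')(F) = 0
Function('m')(c, J) = Mul(-2, c)
G = 0 (G = Mul(4, 0) = 0)
Mul(G, Mul(Mul(-42, Function('m')(0, 4)), -46)) = Mul(0, Mul(Mul(-42, Mul(-2, 0)), -46)) = Mul(0, Mul(Mul(-42, 0), -46)) = Mul(0, Mul(0, -46)) = Mul(0, 0) = 0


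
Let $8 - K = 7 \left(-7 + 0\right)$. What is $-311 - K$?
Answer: $-368$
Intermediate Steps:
$K = 57$ ($K = 8 - 7 \left(-7 + 0\right) = 8 - 7 \left(-7\right) = 8 - -49 = 8 + 49 = 57$)
$-311 - K = -311 - 57 = -368$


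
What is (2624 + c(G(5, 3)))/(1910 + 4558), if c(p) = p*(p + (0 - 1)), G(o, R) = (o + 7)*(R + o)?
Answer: 2936/1617 ≈ 1.8157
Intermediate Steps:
G(o, R) = (7 + o)*(R + o)
c(p) = p*(-1 + p) (c(p) = p*(p - 1) = p*(-1 + p))
(2624 + c(G(5, 3)))/(1910 + 4558) = (2624 + (5² + 7*3 + 7*5 + 3*5)*(-1 + (5² + 7*3 + 7*5 + 3*5)))/(1910 + 4558) = (2624 + (25 + 21 + 35 + 15)*(-1 + (25 + 21 + 35 + 15)))/6468 = (2624 + 96*(-1 + 96))*(1/6468) = (2624 + 96*95)*(1/6468) = (2624 + 9120)*(1/6468) = 11744*(1/6468) = 2936/1617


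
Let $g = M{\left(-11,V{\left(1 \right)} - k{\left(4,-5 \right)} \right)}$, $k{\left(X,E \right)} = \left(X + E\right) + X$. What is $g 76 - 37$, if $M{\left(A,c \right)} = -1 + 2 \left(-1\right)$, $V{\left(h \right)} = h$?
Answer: $-265$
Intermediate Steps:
$k{\left(X,E \right)} = E + 2 X$ ($k{\left(X,E \right)} = \left(E + X\right) + X = E + 2 X$)
$M{\left(A,c \right)} = -3$ ($M{\left(A,c \right)} = -1 - 2 = -3$)
$g = -3$
$g 76 - 37 = \left(-3\right) 76 - 37 = -228 - 37 = -265$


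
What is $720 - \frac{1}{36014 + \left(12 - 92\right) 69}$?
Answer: $\frac{21955679}{30494} \approx 720.0$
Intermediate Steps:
$720 - \frac{1}{36014 + \left(12 - 92\right) 69} = 720 - \frac{1}{36014 - 5520} = 720 - \frac{1}{30494} = \frac{21955679}{30494}$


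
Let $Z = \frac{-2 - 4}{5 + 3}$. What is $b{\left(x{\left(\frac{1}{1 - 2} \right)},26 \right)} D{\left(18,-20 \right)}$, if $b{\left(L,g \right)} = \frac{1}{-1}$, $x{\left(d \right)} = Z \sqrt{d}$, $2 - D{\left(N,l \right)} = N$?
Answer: $16$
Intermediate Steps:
$Z = - \frac{3}{4}$ ($Z = - \frac{6}{8} = \left(-6\right) \frac{1}{8} = - \frac{3}{4} \approx -0.75$)
$D{\left(N,l \right)} = 2 - N$
$x{\left(d \right)} = - \frac{3 \sqrt{d}}{4}$
$b{\left(L,g \right)} = -1$
$b{\left(x{\left(\frac{1}{1 - 2} \right)},26 \right)} D{\left(18,-20 \right)} = - (2 - 18) = \left(-1\right) \left(-16\right) = 16$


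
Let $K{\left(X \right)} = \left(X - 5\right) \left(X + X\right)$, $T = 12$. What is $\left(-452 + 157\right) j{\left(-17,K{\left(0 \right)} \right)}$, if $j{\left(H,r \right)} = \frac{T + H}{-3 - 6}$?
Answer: $- \frac{1475}{9} \approx -163.89$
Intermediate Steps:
$K{\left(X \right)} = 2 X \left(-5 + X\right)$ ($K{\left(X \right)} = \left(-5 + X\right) 2 X = 2 X \left(-5 + X\right)$)
$j{\left(H,r \right)} = - \frac{4}{3} - \frac{H}{9}$ ($j{\left(H,r \right)} = \frac{12 + H}{-3 - 6} = \frac{12 + H}{-9} = \left(12 + H\right) \left(- \frac{1}{9}\right) = - \frac{4}{3} - \frac{H}{9}$)
$\left(-452 + 157\right) j{\left(-17,K{\left(0 \right)} \right)} = \left(-452 + 157\right) \left(- \frac{4}{3} - - \frac{17}{9}\right) = - 295 \left(- \frac{4}{3} + \frac{17}{9}\right) = \left(-295\right) \frac{5}{9} = - \frac{1475}{9}$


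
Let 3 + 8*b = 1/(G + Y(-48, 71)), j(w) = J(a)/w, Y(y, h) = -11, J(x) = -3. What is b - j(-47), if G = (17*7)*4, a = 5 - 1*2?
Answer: -38339/87420 ≈ -0.43856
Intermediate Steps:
a = 3 (a = 5 - 2 = 3)
j(w) = -3/w
G = 476 (G = 119*4 = 476)
b = -697/1860 (b = -3/8 + 1/(8*(476 - 11)) = -3/8 + (1/8)/465 = -3/8 + (1/8)*(1/465) = -3/8 + 1/3720 = -697/1860 ≈ -0.37473)
b - j(-47) = -697/1860 - (-3)/(-47) = -697/1860 - (-3)*(-1)/47 = -697/1860 - 1*3/47 = -697/1860 - 3/47 = -38339/87420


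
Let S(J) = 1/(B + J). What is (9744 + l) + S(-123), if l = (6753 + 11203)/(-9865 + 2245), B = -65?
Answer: 3488870323/358140 ≈ 9741.6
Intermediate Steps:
S(J) = 1/(-65 + J)
l = -4489/1905 (l = 17956/(-7620) = 17956*(-1/7620) = -4489/1905 ≈ -2.3564)
(9744 + l) + S(-123) = (9744 - 4489/1905) + 1/(-65 - 123) = 18557831/1905 + 1/(-188) = 18557831/1905 - 1/188 = 3488870323/358140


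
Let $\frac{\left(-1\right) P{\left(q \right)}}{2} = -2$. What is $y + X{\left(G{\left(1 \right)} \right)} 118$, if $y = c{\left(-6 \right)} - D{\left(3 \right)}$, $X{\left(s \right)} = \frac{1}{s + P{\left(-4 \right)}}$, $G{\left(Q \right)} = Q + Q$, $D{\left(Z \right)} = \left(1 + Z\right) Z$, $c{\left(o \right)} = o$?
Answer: $\frac{5}{3} \approx 1.6667$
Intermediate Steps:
$D{\left(Z \right)} = Z \left(1 + Z\right)$
$G{\left(Q \right)} = 2 Q$
$P{\left(q \right)} = 4$ ($P{\left(q \right)} = \left(-2\right) \left(-2\right) = 4$)
$X{\left(s \right)} = \frac{1}{4 + s}$ ($X{\left(s \right)} = \frac{1}{s + 4} = \frac{1}{4 + s}$)
$y = -18$ ($y = -6 - 3 \left(1 + 3\right) = -6 - 3 \cdot 4 = -6 - 12 = -18$)
$y + X{\left(G{\left(1 \right)} \right)} 118 = -18 + \frac{1}{4 + 2 \cdot 1} \cdot 118 = -18 + \frac{1}{4 + 2} \cdot 118 = -18 + \frac{1}{6} \cdot 118 = -18 + \frac{59}{3} = \frac{5}{3}$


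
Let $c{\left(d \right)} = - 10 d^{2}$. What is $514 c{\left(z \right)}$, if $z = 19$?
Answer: $-1855540$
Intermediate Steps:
$514 c{\left(z \right)} = 514 \left(- 10 \cdot 19^{2}\right) = 514 \left(\left(-10\right) 361\right) = 514 \left(-3610\right) = -1855540$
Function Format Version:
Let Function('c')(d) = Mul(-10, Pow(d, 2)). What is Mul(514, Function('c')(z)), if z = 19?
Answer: -1855540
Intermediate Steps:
Mul(514, Function('c')(z)) = Mul(514, Mul(-10, Pow(19, 2))) = Mul(514, Mul(-10, 361)) = Mul(514, -3610) = -1855540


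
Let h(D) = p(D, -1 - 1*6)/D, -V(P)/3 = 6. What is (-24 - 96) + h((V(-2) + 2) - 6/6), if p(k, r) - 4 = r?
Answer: -2037/17 ≈ -119.82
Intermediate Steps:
V(P) = -18 (V(P) = -3*6 = -18)
p(k, r) = 4 + r
h(D) = -3/D (h(D) = (4 + (-1 - 1*6))/D = (4 + (-1 - 6))/D = (4 - 7)/D = -3/D)
(-24 - 96) + h((V(-2) + 2) - 6/6) = (-24 - 96) - 3/((-18 + 2) - 6/6) = -120 - 3/(-16 - 6*1/6) = -120 - 3/(-16 - 1) = -120 - 3/(-17) = -120 - 3*(-1/17) = -120 + 3/17 = -2037/17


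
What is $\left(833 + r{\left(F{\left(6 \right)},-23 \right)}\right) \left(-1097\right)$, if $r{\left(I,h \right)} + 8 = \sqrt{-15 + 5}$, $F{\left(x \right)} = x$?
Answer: $-905025 - 1097 i \sqrt{10} \approx -9.0503 \cdot 10^{5} - 3469.0 i$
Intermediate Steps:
$r{\left(I,h \right)} = -8 + i \sqrt{10}$ ($r{\left(I,h \right)} = -8 + \sqrt{-15 + 5} = -8 + \sqrt{-10} = -8 + i \sqrt{10}$)
$\left(833 + r{\left(F{\left(6 \right)},-23 \right)}\right) \left(-1097\right) = \left(833 - \left(8 - i \sqrt{10}\right)\right) \left(-1097\right) = \left(825 + i \sqrt{10}\right) \left(-1097\right) = -905025 - 1097 i \sqrt{10}$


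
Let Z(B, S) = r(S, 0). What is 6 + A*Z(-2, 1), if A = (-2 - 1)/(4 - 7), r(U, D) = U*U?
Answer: 7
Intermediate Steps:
r(U, D) = U²
Z(B, S) = S²
A = 1 (A = -3/(-3) = -3*(-⅓) = 1)
6 + A*Z(-2, 1) = 6 + 1*1² = 6 + 1*1 = 6 + 1 = 7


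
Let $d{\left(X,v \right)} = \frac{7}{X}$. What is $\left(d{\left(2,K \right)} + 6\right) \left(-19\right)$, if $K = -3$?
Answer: $- \frac{361}{2} \approx -180.5$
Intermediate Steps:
$\left(d{\left(2,K \right)} + 6\right) \left(-19\right) = \left(\frac{7}{2} + 6\right) \left(-19\right) = \frac{19}{2} \left(-19\right) = - \frac{361}{2}$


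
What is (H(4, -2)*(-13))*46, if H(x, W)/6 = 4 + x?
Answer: -28704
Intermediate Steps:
H(x, W) = 24 + 6*x (H(x, W) = 6*(4 + x) = 24 + 6*x)
(H(4, -2)*(-13))*46 = ((24 + 6*4)*(-13))*46 = ((24 + 24)*(-13))*46 = (48*(-13))*46 = -624*46 = -28704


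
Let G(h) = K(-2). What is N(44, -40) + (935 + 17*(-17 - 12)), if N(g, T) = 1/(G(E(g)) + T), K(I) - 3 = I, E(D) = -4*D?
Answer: 17237/39 ≈ 441.97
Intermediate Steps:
K(I) = 3 + I
G(h) = 1 (G(h) = 3 - 2 = 1)
N(g, T) = 1/(1 + T)
N(44, -40) + (935 + 17*(-17 - 12)) = 1/(1 - 40) + (935 + 17*(-17 - 12)) = 1/(-39) + (935 + 17*(-29)) = -1/39 + (935 - 493) = -1/39 + 442 = 17237/39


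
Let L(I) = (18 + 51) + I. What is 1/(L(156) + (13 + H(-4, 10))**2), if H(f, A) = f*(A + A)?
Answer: 1/4714 ≈ 0.00021213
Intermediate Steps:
H(f, A) = 2*A*f (H(f, A) = f*(2*A) = 2*A*f)
L(I) = 69 + I
1/(L(156) + (13 + H(-4, 10))**2) = 1/((69 + 156) + (13 + 2*10*(-4))**2) = 1/(225 + (13 - 80)**2) = 1/(225 + (-67)**2) = 1/(225 + 4489) = 1/4714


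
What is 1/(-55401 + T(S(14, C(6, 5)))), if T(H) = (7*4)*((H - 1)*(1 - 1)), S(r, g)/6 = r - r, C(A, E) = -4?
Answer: -1/55401 ≈ -1.8050e-5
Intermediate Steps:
S(r, g) = 0 (S(r, g) = 6*(r - r) = 6*0 = 0)
T(H) = 0 (T(H) = 28*((-1 + H)*0) = 28*0 = 0)
1/(-55401 + T(S(14, C(6, 5)))) = 1/(-55401 + 0) = 1/(-55401) = -1/55401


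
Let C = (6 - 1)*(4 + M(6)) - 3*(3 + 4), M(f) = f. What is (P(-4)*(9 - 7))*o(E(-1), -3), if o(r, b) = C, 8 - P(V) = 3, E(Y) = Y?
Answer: 290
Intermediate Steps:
P(V) = 5 (P(V) = 8 - 1*3 = 8 - 3 = 5)
C = 29 (C = (6 - 1)*(4 + 6) - 3*(3 + 4) = 5*10 - 3*7 = 50 - 21 = 29)
o(r, b) = 29
(P(-4)*(9 - 7))*o(E(-1), -3) = (5*(9 - 7))*29 = (5*2)*29 = 10*29 = 290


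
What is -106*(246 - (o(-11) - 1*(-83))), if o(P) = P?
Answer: -18444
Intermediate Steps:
-106*(246 - (o(-11) - 1*(-83))) = -106*(246 - (-11 - 1*(-83))) = -106*(246 - (-11 + 83)) = -106*(246 - 1*72) = -106*(246 - 72) = -106*174 = -18444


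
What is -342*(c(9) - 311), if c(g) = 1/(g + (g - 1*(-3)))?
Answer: 744420/7 ≈ 1.0635e+5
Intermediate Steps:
c(g) = 1/(3 + 2*g) (c(g) = 1/(g + (g + 3)) = 1/(g + (3 + g)) = 1/(3 + 2*g))
-342*(c(9) - 311) = -342*(1/(3 + 2*9) - 311) = -342*(1/(3 + 18) - 311) = -342*(1/21 - 311) = -342*(-6530/21) = 744420/7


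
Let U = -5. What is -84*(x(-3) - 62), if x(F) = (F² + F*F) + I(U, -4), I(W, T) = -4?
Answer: 4032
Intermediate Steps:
x(F) = -4 + 2*F² (x(F) = (F² + F*F) - 4 = (F² + F²) - 4 = 2*F² - 4 = -4 + 2*F²)
-84*(x(-3) - 62) = -84*((-4 + 2*(-3)²) - 62) = -84*((-4 + 2*9) - 62) = -84*((-4 + 18) - 62) = -84*(14 - 62) = -84*(-48) = 4032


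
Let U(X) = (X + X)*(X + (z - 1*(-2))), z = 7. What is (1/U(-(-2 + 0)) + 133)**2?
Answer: 34257609/1936 ≈ 17695.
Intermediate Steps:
U(X) = 2*X*(9 + X) (U(X) = (X + X)*(X + (7 - 1*(-2))) = (2*X)*(X + (7 + 2)) = (2*X)*(X + 9) = (2*X)*(9 + X) = 2*X*(9 + X))
(1/U(-(-2 + 0)) + 133)**2 = (1/(2*(-(-2 + 0))*(9 - (-2 + 0))) + 133)**2 = (1/(2*(-1*(-2))*(9 - 1*(-2))) + 133)**2 = (1/(2*2*(9 + 2)) + 133)**2 = (1/(2*2*11) + 133)**2 = (1/44 + 133)**2 = (5853/44)**2 = 34257609/1936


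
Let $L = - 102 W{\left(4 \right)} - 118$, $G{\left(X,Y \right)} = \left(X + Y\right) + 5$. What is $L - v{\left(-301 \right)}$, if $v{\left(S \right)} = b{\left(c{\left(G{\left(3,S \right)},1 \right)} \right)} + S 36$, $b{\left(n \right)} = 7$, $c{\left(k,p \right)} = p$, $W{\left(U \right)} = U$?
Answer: $10303$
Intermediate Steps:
$G{\left(X,Y \right)} = 5 + X + Y$
$v{\left(S \right)} = 7 + 36 S$ ($v{\left(S \right)} = 7 + S 36 = 7 + 36 S$)
$L = -526$ ($L = \left(-102\right) 4 - 118 = -408 - 118 = -526$)
$L - v{\left(-301 \right)} = -526 - \left(7 + 36 \left(-301\right)\right) = -526 - \left(7 - 10836\right) = -526 - -10829 = -526 + 10829 = 10303$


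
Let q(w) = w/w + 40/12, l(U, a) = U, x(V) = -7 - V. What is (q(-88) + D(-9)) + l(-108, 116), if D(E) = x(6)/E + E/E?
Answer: -911/9 ≈ -101.22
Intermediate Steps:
D(E) = 1 - 13/E (D(E) = (-7 - 1*6)/E + E/E = (-7 - 6)/E + 1 = -13/E + 1 = 1 - 13/E)
q(w) = 13/3 (q(w) = 1 + 40*(1/12) = 1 + 10/3 = 13/3)
(q(-88) + D(-9)) + l(-108, 116) = (13/3 + (-13 - 9)/(-9)) - 108 = (13/3 - ⅑*(-22)) - 108 = (13/3 + 22/9) - 108 = 61/9 - 108 = -911/9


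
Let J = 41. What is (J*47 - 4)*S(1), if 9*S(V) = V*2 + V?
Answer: 641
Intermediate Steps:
S(V) = V/3 (S(V) = (V*2 + V)/9 = (2*V + V)/9 = (3*V)/9 = V/3)
(J*47 - 4)*S(1) = (41*47 - 4)*((⅓)*1) = (1927 - 4)*(⅓) = 1923*(⅓) = 641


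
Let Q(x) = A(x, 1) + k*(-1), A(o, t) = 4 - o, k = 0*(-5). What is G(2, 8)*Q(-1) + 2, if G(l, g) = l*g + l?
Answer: 92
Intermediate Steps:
k = 0
G(l, g) = l + g*l (G(l, g) = g*l + l = l + g*l)
Q(x) = 4 - x (Q(x) = (4 - x) + 0*(-1) = (4 - x) + 0 = 4 - x)
G(2, 8)*Q(-1) + 2 = (2*(1 + 8))*(4 - 1*(-1)) + 2 = (2*9)*(4 + 1) + 2 = 18*5 + 2 = 90 + 2 = 92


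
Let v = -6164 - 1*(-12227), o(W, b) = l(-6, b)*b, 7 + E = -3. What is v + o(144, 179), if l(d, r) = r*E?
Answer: -314347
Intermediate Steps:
E = -10 (E = -7 - 3 = -10)
l(d, r) = -10*r (l(d, r) = r*(-10) = -10*r)
o(W, b) = -10*b**2 (o(W, b) = (-10*b)*b = -10*b**2)
v = 6063 (v = -6164 + 12227 = 6063)
v + o(144, 179) = 6063 - 10*179**2 = 6063 - 10*32041 = 6063 - 320410 = -314347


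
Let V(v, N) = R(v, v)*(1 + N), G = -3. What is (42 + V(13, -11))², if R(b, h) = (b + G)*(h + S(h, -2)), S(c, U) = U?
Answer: 1119364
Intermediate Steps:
R(b, h) = (-3 + b)*(-2 + h) (R(b, h) = (b - 3)*(h - 2) = (-3 + b)*(-2 + h))
V(v, N) = (1 + N)*(6 + v² - 5*v) (V(v, N) = (6 - 3*v - 2*v + v*v)*(1 + N) = (6 - 3*v - 2*v + v²)*(1 + N) = (6 + v² - 5*v)*(1 + N) = (1 + N)*(6 + v² - 5*v))
(42 + V(13, -11))² = (42 + (1 - 11)*(6 + 13² - 5*13))² = (42 - 10*(6 + 169 - 65))² = (42 - 10*110)² = (42 - 1100)² = (-1058)² = 1119364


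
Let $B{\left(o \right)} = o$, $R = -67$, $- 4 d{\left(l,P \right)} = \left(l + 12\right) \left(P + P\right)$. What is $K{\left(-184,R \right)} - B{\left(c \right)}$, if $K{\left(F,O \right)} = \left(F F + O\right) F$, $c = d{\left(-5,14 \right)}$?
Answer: $-6217127$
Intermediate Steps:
$d{\left(l,P \right)} = - \frac{P \left(12 + l\right)}{2}$ ($d{\left(l,P \right)} = - \frac{\left(l + 12\right) \left(P + P\right)}{4} = - \frac{\left(12 + l\right) 2 P}{4} = - \frac{2 P \left(12 + l\right)}{4} = - \frac{P \left(12 + l\right)}{2}$)
$c = -49$ ($c = \left(- \frac{1}{2}\right) 14 \left(12 - 5\right) = \left(- \frac{1}{2}\right) 14 \cdot 7 = -49$)
$K{\left(F,O \right)} = F \left(O + F^{2}\right)$ ($K{\left(F,O \right)} = \left(F^{2} + O\right) F = \left(O + F^{2}\right) F = F \left(O + F^{2}\right)$)
$K{\left(-184,R \right)} - B{\left(c \right)} = - 184 \left(-67 + \left(-184\right)^{2}\right) - -49 = - 184 \left(-67 + 33856\right) + 49 = \left(-184\right) 33789 + 49 = -6217176 + 49 = -6217127$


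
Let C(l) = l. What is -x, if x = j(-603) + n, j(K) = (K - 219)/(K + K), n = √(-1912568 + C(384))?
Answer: -137/201 - 2*I*√478046 ≈ -0.68159 - 1382.8*I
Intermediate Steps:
n = 2*I*√478046 (n = √(-1912568 + 384) = √(-1912184) = 2*I*√478046 ≈ 1382.8*I)
j(K) = (-219 + K)/(2*K) (j(K) = (-219 + K)/((2*K)) = (-219 + K)*(1/(2*K)) = (-219 + K)/(2*K))
x = 137/201 + 2*I*√478046 (x = (½)*(-219 - 603)/(-603) + 2*I*√478046 = (½)*(-1/603)*(-822) + 2*I*√478046 = 137/201 + 2*I*√478046 ≈ 0.68159 + 1382.8*I)
-x = -(137/201 + 2*I*√478046) = -137/201 - 2*I*√478046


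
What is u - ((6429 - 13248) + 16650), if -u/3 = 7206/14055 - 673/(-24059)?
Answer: -1108297904034/112716415 ≈ -9832.6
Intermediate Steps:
u = -182828169/112716415 (u = -3*(7206/14055 - 673/(-24059)) = -3*(7206*(1/14055) - 673*(-1/24059)) = -3*(2402/4685 + 673/24059) = -3*60942723/112716415 = -182828169/112716415 ≈ -1.6220)
u - ((6429 - 13248) + 16650) = -182828169/112716415 - ((6429 - 13248) + 16650) = -182828169/112716415 - (-6819 + 16650) = -182828169/112716415 - 1*9831 = -182828169/112716415 - 9831 = -1108297904034/112716415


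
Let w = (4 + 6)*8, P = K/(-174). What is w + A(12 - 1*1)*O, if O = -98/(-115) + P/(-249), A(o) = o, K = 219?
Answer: 148527221/1660830 ≈ 89.430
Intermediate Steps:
P = -73/58 (P = 219/(-174) = 219*(-1/174) = -73/58 ≈ -1.2586)
O = 1423711/1660830 (O = -98/(-115) - 73/58/(-249) = -98*(-1/115) - 73/58*(-1/249) = 98/115 + 73/14442 = 1423711/1660830 ≈ 0.85723)
w = 80 (w = 10*8 = 80)
w + A(12 - 1*1)*O = 80 + (12 - 1*1)*(1423711/1660830) = 80 + (12 - 1)*(1423711/1660830) = 80 + 11*(1423711/1660830) = 80 + 15660821/1660830 = 148527221/1660830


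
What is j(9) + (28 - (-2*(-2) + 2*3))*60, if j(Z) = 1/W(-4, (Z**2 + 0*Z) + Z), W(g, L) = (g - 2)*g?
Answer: 25921/24 ≈ 1080.0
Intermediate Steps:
W(g, L) = g*(-2 + g) (W(g, L) = (-2 + g)*g = g*(-2 + g))
j(Z) = 1/24 (j(Z) = 1/(-4*(-2 - 4)) = 1/(-4*(-6)) = 1/24)
j(9) + (28 - (-2*(-2) + 2*3))*60 = 1/24 + (28 - (-2*(-2) + 2*3))*60 = 1/24 + (28 - (4 + 6))*60 = 1/24 + (28 - 1*10)*60 = 1/24 + (28 - 10)*60 = 1/24 + 18*60 = 1/24 + 1080 = 25921/24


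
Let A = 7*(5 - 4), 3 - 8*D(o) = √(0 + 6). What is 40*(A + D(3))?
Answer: 295 - 5*√6 ≈ 282.75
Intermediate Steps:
D(o) = 3/8 - √6/8 (D(o) = 3/8 - √(0 + 6)/8 = 3/8 - √6/8)
A = 7 (A = 7*1 = 7)
40*(A + D(3)) = 40*(7 + (3/8 - √6/8)) = 40*(59/8 - √6/8) = 295 - 5*√6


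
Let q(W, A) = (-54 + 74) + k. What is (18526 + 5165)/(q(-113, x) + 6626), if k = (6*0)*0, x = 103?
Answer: 23691/6646 ≈ 3.5647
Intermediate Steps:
k = 0 (k = 0*0 = 0)
q(W, A) = 20 (q(W, A) = (-54 + 74) + 0 = 20 + 0 = 20)
(18526 + 5165)/(q(-113, x) + 6626) = (18526 + 5165)/(20 + 6626) = 23691/6646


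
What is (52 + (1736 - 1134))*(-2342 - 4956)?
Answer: -4772892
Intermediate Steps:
(52 + (1736 - 1134))*(-2342 - 4956) = (52 + 602)*(-7298) = 654*(-7298) = -4772892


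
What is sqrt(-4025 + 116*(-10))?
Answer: I*sqrt(5185) ≈ 72.007*I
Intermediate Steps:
sqrt(-4025 + 116*(-10)) = sqrt(-4025 - 1160) = sqrt(-5185) = I*sqrt(5185)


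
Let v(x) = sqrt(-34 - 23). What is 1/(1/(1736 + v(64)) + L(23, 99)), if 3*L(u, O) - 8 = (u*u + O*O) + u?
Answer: 93676500123/323527459884898 + 9*I*sqrt(57)/323527459884898 ≈ 0.00028955 + 2.1002e-13*I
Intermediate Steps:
v(x) = I*sqrt(57) (v(x) = sqrt(-57) = I*sqrt(57))
L(u, O) = 8/3 + u/3 + O**2/3 + u**2/3 (L(u, O) = 8/3 + ((u*u + O*O) + u)/3 = 8/3 + ((u**2 + O**2) + u)/3 = 8/3 + ((O**2 + u**2) + u)/3 = 8/3 + (u + O**2 + u**2)/3 = 8/3 + (u/3 + O**2/3 + u**2/3) = 8/3 + u/3 + O**2/3 + u**2/3)
1/(1/(1736 + v(64)) + L(23, 99)) = 1/(1/(1736 + I*sqrt(57)) + (8/3 + (1/3)*23 + (1/3)*99**2 + (1/3)*23**2)) = 1/(1/(1736 + I*sqrt(57)) + (8/3 + 23/3 + (1/3)*9801 + (1/3)*529)) = 1/(1/(1736 + I*sqrt(57)) + (8/3 + 23/3 + 3267 + 529/3)) = 1/(1/(1736 + I*sqrt(57)) + 10361/3) = 1/(10361/3 + 1/(1736 + I*sqrt(57)))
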